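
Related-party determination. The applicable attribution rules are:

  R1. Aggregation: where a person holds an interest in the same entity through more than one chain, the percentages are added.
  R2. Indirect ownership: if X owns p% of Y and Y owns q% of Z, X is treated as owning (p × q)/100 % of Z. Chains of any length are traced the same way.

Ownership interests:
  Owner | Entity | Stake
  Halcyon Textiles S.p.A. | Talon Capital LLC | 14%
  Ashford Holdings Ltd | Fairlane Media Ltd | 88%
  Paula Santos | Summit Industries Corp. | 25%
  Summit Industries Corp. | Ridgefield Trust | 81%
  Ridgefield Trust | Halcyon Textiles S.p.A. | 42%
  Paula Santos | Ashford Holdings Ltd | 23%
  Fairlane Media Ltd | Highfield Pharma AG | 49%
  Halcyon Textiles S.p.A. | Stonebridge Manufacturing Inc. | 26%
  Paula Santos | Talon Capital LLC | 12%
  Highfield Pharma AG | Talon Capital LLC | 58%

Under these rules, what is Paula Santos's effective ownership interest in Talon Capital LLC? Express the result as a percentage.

18.942908%

Chain via Ashford Holdings Ltd → Fairlane Media Ltd → Highfield Pharma AG (R2): 23% × 88% × 49% × 58% = 5.752208% of Talon Capital LLC.
Chain via Summit Industries Corp. → Ridgefield Trust → Halcyon Textiles S.p.A. (R2): 25% × 81% × 42% × 14% = 1.1907% of Talon Capital LLC.
Direct interest in Talon Capital LLC: 12%.
Aggregating (R1): 5.752208% + 1.1907% + 12% = 18.942908%.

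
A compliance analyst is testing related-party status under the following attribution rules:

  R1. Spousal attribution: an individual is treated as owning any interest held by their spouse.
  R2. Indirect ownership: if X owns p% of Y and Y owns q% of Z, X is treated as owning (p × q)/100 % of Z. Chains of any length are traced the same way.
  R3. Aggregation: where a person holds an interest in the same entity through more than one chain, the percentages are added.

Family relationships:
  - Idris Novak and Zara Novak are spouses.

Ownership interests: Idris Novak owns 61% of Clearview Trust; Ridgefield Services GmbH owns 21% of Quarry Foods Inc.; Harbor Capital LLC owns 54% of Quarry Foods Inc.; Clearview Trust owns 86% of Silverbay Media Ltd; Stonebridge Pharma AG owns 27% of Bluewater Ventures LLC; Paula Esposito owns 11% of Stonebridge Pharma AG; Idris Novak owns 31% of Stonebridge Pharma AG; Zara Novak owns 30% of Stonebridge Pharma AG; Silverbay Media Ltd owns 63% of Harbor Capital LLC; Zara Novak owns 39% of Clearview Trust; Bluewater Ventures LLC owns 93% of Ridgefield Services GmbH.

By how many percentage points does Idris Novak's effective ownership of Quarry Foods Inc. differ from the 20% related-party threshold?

By spousal attribution (R1), Idris Novak is treated as also owning Zara Novak's interest in Stonebridge Pharma AG, giving 31% + 30% = 61%.
By spousal attribution (R1), Idris Novak is treated as also owning Zara Novak's interest in Clearview Trust, giving 61% + 39% = 100%.
Chain via Stonebridge Pharma AG → Bluewater Ventures LLC → Ridgefield Services GmbH (R2): 61% × 27% × 93% × 21% = 3.216591% of Quarry Foods Inc.
Chain via Clearview Trust → Silverbay Media Ltd → Harbor Capital LLC (R2): 100% × 86% × 63% × 54% = 29.2572% of Quarry Foods Inc.
Aggregating (R3): 3.216591% + 29.2572% = 32.473791%.
32.473791% exceeds the 20% threshold by 12.473791 percentage points.

12.473791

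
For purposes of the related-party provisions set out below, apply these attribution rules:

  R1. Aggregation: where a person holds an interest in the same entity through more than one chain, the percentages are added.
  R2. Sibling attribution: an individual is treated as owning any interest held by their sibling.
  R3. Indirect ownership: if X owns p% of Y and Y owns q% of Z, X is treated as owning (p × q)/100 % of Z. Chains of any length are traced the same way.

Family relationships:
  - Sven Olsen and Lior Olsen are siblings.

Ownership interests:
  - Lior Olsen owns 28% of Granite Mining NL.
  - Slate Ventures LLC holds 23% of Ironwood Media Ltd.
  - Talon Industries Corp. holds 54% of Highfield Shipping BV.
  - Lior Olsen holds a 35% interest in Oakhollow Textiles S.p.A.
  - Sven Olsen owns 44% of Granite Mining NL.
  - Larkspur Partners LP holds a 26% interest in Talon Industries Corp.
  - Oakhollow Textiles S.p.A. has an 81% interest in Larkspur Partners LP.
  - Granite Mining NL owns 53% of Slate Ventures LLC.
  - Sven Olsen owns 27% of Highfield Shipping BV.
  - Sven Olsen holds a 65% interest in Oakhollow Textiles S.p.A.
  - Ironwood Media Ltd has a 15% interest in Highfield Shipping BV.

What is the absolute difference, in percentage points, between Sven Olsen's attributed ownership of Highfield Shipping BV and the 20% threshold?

19.68892

By sibling attribution (R2), Sven Olsen is treated as also owning Lior Olsen's interest in Granite Mining NL, giving 44% + 28% = 72%.
By sibling attribution (R2), Sven Olsen is treated as also owning Lior Olsen's interest in Oakhollow Textiles S.p.A, giving 65% + 35% = 100%.
Chain via Granite Mining NL → Slate Ventures LLC → Ironwood Media Ltd (R3): 72% × 53% × 23% × 15% = 1.31652% of Highfield Shipping BV.
Chain via Oakhollow Textiles S.p.A. → Larkspur Partners LP → Talon Industries Corp. (R3): 100% × 81% × 26% × 54% = 11.3724% of Highfield Shipping BV.
Direct interest in Highfield Shipping BV: 27%.
Aggregating (R1): 1.31652% + 11.3724% + 27% = 39.68892%.
39.68892% exceeds the 20% threshold by 19.68892 percentage points.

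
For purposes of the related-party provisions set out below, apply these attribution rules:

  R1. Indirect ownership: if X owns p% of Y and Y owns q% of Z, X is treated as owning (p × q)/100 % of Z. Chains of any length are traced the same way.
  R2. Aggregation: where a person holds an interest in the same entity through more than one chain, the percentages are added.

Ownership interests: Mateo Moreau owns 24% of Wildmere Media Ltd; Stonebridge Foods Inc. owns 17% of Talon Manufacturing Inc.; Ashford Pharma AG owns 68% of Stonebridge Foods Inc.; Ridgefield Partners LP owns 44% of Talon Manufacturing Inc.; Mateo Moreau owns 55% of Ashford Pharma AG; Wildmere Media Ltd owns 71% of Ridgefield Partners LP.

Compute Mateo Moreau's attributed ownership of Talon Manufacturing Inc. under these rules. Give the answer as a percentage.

Chain via Ashford Pharma AG → Stonebridge Foods Inc. (R1): 55% × 68% × 17% = 6.358% of Talon Manufacturing Inc.
Chain via Wildmere Media Ltd → Ridgefield Partners LP (R1): 24% × 71% × 44% = 7.4976% of Talon Manufacturing Inc.
Aggregating (R2): 6.358% + 7.4976% = 13.8556%.

13.8556%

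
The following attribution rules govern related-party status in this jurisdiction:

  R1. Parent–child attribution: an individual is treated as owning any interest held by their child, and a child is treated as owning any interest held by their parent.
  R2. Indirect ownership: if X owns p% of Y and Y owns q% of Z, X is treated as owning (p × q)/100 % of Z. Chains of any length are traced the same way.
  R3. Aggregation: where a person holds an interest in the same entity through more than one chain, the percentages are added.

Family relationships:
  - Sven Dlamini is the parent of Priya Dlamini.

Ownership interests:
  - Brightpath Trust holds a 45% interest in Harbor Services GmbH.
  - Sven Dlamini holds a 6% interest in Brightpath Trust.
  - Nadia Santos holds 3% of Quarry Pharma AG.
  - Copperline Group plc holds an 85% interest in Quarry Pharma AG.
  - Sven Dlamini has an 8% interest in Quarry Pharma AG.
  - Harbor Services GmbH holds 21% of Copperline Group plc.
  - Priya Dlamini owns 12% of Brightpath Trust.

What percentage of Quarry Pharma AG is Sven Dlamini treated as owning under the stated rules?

By parent–child attribution (R1), Sven Dlamini is treated as also owning Priya Dlamini's interest in Brightpath Trust, giving 6% + 12% = 18%.
Chain via Brightpath Trust → Harbor Services GmbH → Copperline Group plc (R2): 18% × 45% × 21% × 85% = 1.44585% of Quarry Pharma AG.
Direct interest in Quarry Pharma AG: 8%.
Aggregating (R3): 1.44585% + 8% = 9.44585%.

9.44585%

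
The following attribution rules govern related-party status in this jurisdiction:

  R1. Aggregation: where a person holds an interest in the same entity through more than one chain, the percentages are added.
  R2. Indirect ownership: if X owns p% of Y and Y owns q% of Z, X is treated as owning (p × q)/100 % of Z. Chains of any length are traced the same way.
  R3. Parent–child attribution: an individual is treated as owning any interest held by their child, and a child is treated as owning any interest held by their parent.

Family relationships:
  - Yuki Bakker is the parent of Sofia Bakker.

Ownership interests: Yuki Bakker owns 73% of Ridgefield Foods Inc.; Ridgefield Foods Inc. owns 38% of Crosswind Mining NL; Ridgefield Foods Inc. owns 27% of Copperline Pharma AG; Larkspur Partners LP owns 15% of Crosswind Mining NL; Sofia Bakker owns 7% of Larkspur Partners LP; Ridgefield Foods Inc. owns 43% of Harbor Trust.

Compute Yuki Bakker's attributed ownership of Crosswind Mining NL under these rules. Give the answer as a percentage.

28.79%

By parent–child attribution (R3), Yuki Bakker is treated as owning Sofia Bakker's 7% interest in Larkspur Partners LP.
Chain via Ridgefield Foods Inc. (R2): 73% × 38% = 27.74% of Crosswind Mining NL.
Chain via Larkspur Partners LP (R2): 7% × 15% = 1.05% of Crosswind Mining NL.
Aggregating (R1): 27.74% + 1.05% = 28.79%.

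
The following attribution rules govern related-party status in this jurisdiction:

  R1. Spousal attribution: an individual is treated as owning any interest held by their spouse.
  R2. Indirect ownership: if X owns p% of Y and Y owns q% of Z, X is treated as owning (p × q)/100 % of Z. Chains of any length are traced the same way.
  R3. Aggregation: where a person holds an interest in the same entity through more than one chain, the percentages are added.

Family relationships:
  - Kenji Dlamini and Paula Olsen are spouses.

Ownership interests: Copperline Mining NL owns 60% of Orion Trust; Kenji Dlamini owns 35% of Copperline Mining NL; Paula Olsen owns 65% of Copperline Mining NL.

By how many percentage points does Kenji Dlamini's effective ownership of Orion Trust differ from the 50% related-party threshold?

10

By spousal attribution (R1), Kenji Dlamini is treated as also owning Paula Olsen's interest in Copperline Mining NL, giving 35% + 65% = 100%.
Chain via Copperline Mining NL (R2): 100% × 60% = 60% of Orion Trust.
60% exceeds the 50% threshold by 10 percentage points.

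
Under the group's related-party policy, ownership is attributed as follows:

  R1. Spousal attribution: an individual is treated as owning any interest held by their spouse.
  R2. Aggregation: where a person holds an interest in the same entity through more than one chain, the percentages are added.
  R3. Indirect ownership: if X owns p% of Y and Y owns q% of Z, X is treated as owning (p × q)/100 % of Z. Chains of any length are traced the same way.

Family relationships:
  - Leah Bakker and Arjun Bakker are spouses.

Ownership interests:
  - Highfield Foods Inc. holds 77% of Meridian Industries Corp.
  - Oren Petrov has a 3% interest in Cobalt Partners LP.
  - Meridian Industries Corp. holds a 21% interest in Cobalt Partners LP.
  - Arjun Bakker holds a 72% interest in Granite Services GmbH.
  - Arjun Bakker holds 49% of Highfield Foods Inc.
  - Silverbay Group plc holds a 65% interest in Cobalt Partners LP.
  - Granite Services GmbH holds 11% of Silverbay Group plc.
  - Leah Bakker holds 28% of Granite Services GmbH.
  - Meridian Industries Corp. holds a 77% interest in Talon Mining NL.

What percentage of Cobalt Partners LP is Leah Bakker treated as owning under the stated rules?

By spousal attribution (R1), Leah Bakker is treated as also owning Arjun Bakker's interest in Granite Services GmbH, giving 28% + 72% = 100%.
By spousal attribution (R1), Leah Bakker is treated as owning Arjun Bakker's 49% interest in Highfield Foods Inc.
Chain via Granite Services GmbH → Silverbay Group plc (R3): 100% × 11% × 65% = 7.15% of Cobalt Partners LP.
Chain via Highfield Foods Inc. → Meridian Industries Corp. (R3): 49% × 77% × 21% = 7.9233% of Cobalt Partners LP.
Aggregating (R2): 7.15% + 7.9233% = 15.0733%.

15.0733%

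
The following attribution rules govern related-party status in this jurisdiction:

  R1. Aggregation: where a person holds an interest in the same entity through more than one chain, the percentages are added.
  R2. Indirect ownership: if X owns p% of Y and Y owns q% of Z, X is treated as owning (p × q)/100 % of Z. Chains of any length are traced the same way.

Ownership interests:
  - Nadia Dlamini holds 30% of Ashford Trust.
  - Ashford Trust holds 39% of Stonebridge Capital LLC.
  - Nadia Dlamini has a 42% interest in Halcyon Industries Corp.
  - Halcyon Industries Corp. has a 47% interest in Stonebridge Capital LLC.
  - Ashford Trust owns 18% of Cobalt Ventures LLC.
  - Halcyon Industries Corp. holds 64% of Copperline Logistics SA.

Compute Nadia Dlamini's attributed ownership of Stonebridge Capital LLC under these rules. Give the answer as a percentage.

Chain via Ashford Trust (R2): 30% × 39% = 11.7% of Stonebridge Capital LLC.
Chain via Halcyon Industries Corp. (R2): 42% × 47% = 19.74% of Stonebridge Capital LLC.
Aggregating (R1): 11.7% + 19.74% = 31.44%.

31.44%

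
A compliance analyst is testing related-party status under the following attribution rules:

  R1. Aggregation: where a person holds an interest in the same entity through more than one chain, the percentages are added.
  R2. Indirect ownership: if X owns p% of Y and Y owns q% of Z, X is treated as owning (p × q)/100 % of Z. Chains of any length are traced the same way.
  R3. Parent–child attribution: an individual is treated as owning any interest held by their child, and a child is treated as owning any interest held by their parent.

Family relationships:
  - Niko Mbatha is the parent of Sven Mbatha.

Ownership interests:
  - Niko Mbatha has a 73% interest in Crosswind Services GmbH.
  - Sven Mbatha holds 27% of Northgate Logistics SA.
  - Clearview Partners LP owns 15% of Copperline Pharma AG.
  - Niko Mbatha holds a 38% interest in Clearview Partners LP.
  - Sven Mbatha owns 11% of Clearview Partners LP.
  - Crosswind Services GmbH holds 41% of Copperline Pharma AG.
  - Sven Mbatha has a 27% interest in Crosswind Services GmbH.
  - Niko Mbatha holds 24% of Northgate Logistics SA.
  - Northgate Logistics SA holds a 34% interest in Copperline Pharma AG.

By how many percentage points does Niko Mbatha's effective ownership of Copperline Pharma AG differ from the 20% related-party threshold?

By parent–child attribution (R3), Niko Mbatha is treated as also owning Sven Mbatha's interest in Crosswind Services GmbH, giving 73% + 27% = 100%.
By parent–child attribution (R3), Niko Mbatha is treated as also owning Sven Mbatha's interest in Clearview Partners LP, giving 38% + 11% = 49%.
By parent–child attribution (R3), Niko Mbatha is treated as also owning Sven Mbatha's interest in Northgate Logistics SA, giving 24% + 27% = 51%.
Chain via Crosswind Services GmbH (R2): 100% × 41% = 41% of Copperline Pharma AG.
Chain via Clearview Partners LP (R2): 49% × 15% = 7.35% of Copperline Pharma AG.
Chain via Northgate Logistics SA (R2): 51% × 34% = 17.34% of Copperline Pharma AG.
Aggregating (R1): 41% + 7.35% + 17.34% = 65.69%.
65.69% exceeds the 20% threshold by 45.69 percentage points.

45.69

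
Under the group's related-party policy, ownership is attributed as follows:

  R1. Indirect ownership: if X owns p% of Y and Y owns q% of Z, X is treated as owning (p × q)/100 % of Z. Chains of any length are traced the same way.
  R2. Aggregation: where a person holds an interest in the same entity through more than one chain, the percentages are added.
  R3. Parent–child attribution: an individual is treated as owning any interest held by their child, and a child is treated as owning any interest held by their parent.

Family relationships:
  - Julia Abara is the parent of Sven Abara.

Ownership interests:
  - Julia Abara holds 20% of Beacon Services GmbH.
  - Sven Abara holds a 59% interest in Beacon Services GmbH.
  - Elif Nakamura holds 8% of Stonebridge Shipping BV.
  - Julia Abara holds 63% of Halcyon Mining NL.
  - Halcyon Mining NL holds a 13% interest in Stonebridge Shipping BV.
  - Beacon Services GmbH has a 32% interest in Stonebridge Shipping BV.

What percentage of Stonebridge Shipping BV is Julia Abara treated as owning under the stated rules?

By parent–child attribution (R3), Julia Abara is treated as also owning Sven Abara's interest in Beacon Services GmbH, giving 20% + 59% = 79%.
Chain via Halcyon Mining NL (R1): 63% × 13% = 8.19% of Stonebridge Shipping BV.
Chain via Beacon Services GmbH (R1): 79% × 32% = 25.28% of Stonebridge Shipping BV.
Aggregating (R2): 8.19% + 25.28% = 33.47%.

33.47%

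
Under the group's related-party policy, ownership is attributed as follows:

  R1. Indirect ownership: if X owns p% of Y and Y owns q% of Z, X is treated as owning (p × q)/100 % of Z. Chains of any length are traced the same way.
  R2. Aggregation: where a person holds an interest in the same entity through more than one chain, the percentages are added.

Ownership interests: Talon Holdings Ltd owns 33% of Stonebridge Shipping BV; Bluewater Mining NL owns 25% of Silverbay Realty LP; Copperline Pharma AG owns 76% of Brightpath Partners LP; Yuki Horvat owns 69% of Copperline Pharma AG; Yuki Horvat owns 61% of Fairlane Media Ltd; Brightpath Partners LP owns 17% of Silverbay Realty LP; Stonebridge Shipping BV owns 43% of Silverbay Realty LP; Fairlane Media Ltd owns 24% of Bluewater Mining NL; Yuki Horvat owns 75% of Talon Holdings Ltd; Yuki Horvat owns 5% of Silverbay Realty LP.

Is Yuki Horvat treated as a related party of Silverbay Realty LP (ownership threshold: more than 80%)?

No

Chain via Fairlane Media Ltd → Bluewater Mining NL (R1): 61% × 24% × 25% = 3.66% of Silverbay Realty LP.
Chain via Copperline Pharma AG → Brightpath Partners LP (R1): 69% × 76% × 17% = 8.9148% of Silverbay Realty LP.
Chain via Talon Holdings Ltd → Stonebridge Shipping BV (R1): 75% × 33% × 43% = 10.6425% of Silverbay Realty LP.
Direct interest in Silverbay Realty LP: 5%.
Aggregating (R2): 3.66% + 8.9148% + 10.6425% + 5% = 28.2173%.
28.2173% does not exceed the 80% threshold, so Yuki is not a related party to Silverbay Realty LP.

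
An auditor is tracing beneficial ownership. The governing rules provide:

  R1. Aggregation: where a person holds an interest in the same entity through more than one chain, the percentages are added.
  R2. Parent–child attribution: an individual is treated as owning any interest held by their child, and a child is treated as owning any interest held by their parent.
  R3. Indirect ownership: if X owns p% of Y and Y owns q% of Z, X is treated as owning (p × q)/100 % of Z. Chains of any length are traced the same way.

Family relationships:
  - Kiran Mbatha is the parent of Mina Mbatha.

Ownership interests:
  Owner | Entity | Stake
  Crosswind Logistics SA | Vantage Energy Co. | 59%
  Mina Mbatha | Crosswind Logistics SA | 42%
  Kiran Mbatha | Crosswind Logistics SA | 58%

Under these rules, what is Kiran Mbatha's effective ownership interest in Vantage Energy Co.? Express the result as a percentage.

By parent–child attribution (R2), Kiran Mbatha is treated as also owning Mina Mbatha's interest in Crosswind Logistics SA, giving 58% + 42% = 100%.
Chain via Crosswind Logistics SA (R3): 100% × 59% = 59% of Vantage Energy Co.

59%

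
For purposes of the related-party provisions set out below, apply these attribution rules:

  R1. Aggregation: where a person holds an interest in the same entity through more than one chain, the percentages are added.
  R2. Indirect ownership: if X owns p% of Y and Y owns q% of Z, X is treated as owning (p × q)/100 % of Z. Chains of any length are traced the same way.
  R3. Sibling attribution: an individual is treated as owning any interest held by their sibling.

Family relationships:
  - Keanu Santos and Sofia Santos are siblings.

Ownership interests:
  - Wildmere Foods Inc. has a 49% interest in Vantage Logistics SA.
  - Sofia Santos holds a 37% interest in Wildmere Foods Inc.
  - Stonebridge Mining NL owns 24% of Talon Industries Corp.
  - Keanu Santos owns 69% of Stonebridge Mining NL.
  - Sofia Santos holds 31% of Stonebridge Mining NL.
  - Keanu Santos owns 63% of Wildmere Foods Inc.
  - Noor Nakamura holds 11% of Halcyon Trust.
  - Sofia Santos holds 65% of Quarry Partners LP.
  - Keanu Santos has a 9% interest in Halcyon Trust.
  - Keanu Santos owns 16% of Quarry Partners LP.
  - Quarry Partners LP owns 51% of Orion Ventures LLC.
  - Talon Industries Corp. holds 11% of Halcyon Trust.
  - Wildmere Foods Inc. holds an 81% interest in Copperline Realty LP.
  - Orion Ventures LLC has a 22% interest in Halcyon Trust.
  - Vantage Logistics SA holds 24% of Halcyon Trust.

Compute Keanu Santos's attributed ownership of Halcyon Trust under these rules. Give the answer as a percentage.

By sibling attribution (R3), Keanu Santos is treated as also owning Sofia Santos's interest in Quarry Partners LP, giving 16% + 65% = 81%.
By sibling attribution (R3), Keanu Santos is treated as also owning Sofia Santos's interest in Wildmere Foods Inc, giving 63% + 37% = 100%.
By sibling attribution (R3), Keanu Santos is treated as also owning Sofia Santos's interest in Stonebridge Mining NL, giving 69% + 31% = 100%.
Chain via Quarry Partners LP → Orion Ventures LLC (R2): 81% × 51% × 22% = 9.0882% of Halcyon Trust.
Chain via Wildmere Foods Inc. → Vantage Logistics SA (R2): 100% × 49% × 24% = 11.76% of Halcyon Trust.
Chain via Stonebridge Mining NL → Talon Industries Corp. (R2): 100% × 24% × 11% = 2.64% of Halcyon Trust.
Direct interest in Halcyon Trust: 9%.
Aggregating (R1): 9.0882% + 11.76% + 2.64% + 9% = 32.4882%.

32.4882%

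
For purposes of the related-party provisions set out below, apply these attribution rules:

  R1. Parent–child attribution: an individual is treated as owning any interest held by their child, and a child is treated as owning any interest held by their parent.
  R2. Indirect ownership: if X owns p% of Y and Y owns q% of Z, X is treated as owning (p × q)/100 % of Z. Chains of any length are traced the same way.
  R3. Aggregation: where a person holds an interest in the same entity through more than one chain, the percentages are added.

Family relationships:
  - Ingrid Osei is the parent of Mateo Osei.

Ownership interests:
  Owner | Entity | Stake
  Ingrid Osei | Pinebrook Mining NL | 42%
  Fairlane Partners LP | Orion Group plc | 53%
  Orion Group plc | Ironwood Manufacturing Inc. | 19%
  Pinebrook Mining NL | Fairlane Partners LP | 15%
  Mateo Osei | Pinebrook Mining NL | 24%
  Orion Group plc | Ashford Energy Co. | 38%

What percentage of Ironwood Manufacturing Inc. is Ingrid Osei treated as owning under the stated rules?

0.99693%

By parent–child attribution (R1), Ingrid Osei is treated as also owning Mateo Osei's interest in Pinebrook Mining NL, giving 42% + 24% = 66%.
Chain via Pinebrook Mining NL → Fairlane Partners LP → Orion Group plc (R2): 66% × 15% × 53% × 19% = 0.99693% of Ironwood Manufacturing Inc.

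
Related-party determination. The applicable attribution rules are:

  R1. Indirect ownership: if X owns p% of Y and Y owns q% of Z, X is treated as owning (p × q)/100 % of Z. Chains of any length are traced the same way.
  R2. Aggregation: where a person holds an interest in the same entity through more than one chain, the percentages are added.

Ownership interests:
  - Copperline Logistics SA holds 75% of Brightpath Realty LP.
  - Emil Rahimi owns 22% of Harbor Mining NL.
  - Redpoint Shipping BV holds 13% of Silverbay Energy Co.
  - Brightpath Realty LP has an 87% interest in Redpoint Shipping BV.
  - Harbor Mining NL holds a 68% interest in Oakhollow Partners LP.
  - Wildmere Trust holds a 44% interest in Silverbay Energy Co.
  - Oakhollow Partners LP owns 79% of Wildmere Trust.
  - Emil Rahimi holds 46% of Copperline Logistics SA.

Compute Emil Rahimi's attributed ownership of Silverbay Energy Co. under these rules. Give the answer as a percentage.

9.102046%

Chain via Copperline Logistics SA → Brightpath Realty LP → Redpoint Shipping BV (R1): 46% × 75% × 87% × 13% = 3.90195% of Silverbay Energy Co.
Chain via Harbor Mining NL → Oakhollow Partners LP → Wildmere Trust (R1): 22% × 68% × 79% × 44% = 5.200096% of Silverbay Energy Co.
Aggregating (R2): 3.90195% + 5.200096% = 9.102046%.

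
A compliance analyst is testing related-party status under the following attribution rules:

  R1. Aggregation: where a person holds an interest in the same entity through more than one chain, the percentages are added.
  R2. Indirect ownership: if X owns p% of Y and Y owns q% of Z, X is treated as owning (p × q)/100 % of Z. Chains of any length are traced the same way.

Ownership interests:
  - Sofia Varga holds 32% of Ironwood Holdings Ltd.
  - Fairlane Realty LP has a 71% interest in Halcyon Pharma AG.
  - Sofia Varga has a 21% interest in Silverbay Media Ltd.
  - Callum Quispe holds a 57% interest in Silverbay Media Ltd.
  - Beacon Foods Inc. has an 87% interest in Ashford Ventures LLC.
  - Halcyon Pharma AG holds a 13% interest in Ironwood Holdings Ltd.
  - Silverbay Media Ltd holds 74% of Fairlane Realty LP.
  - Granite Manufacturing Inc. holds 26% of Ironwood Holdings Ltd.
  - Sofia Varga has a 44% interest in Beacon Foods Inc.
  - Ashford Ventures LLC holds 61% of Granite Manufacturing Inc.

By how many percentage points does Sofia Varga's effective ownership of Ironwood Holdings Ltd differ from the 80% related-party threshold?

40.49445

Chain via Beacon Foods Inc. → Ashford Ventures LLC → Granite Manufacturing Inc. (R2): 44% × 87% × 61% × 26% = 6.071208% of Ironwood Holdings Ltd.
Chain via Silverbay Media Ltd → Fairlane Realty LP → Halcyon Pharma AG (R2): 21% × 74% × 71% × 13% = 1.434342% of Ironwood Holdings Ltd.
Direct interest in Ironwood Holdings Ltd: 32%.
Aggregating (R1): 6.071208% + 1.434342% + 32% = 39.50555%.
39.50555% falls short of the 80% threshold by 40.49445 percentage points.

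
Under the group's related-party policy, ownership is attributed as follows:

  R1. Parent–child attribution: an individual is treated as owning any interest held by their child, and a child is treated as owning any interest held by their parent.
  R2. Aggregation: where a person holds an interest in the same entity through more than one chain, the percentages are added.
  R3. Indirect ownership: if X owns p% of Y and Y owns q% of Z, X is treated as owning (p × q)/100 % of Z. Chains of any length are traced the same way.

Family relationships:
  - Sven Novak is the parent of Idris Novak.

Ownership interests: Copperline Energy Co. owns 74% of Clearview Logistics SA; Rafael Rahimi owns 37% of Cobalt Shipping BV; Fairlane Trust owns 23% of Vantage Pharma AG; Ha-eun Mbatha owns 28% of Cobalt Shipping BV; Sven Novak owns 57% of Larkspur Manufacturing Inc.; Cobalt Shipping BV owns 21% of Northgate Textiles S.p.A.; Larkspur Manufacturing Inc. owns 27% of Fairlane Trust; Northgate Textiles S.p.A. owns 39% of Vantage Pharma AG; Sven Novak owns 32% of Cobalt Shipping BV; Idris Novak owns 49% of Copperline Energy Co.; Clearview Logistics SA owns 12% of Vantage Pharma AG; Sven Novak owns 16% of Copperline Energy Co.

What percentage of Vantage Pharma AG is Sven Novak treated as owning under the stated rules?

11.9325%

By parent–child attribution (R1), Sven Novak is treated as also owning Idris Novak's interest in Copperline Energy Co, giving 16% + 49% = 65%.
Chain via Larkspur Manufacturing Inc. → Fairlane Trust (R3): 57% × 27% × 23% = 3.5397% of Vantage Pharma AG.
Chain via Copperline Energy Co. → Clearview Logistics SA (R3): 65% × 74% × 12% = 5.772% of Vantage Pharma AG.
Chain via Cobalt Shipping BV → Northgate Textiles S.p.A. (R3): 32% × 21% × 39% = 2.6208% of Vantage Pharma AG.
Aggregating (R2): 3.5397% + 5.772% + 2.6208% = 11.9325%.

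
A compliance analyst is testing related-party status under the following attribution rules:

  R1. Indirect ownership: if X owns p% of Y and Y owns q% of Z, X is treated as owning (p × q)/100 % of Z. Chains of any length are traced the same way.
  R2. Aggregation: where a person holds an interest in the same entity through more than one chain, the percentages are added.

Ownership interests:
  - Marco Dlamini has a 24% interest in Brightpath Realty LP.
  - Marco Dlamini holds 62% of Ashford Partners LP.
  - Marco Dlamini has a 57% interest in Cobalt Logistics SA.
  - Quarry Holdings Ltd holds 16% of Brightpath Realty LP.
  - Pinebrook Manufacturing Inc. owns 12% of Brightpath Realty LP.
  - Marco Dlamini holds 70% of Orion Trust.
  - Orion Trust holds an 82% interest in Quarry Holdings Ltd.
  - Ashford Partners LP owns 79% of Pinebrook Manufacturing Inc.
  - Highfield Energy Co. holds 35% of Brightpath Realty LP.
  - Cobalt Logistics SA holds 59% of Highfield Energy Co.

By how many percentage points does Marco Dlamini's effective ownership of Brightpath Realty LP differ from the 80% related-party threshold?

Chain via Ashford Partners LP → Pinebrook Manufacturing Inc. (R1): 62% × 79% × 12% = 5.8776% of Brightpath Realty LP.
Chain via Orion Trust → Quarry Holdings Ltd (R1): 70% × 82% × 16% = 9.184% of Brightpath Realty LP.
Chain via Cobalt Logistics SA → Highfield Energy Co. (R1): 57% × 59% × 35% = 11.7705% of Brightpath Realty LP.
Direct interest in Brightpath Realty LP: 24%.
Aggregating (R2): 5.8776% + 9.184% + 11.7705% + 24% = 50.8321%.
50.8321% falls short of the 80% threshold by 29.1679 percentage points.

29.1679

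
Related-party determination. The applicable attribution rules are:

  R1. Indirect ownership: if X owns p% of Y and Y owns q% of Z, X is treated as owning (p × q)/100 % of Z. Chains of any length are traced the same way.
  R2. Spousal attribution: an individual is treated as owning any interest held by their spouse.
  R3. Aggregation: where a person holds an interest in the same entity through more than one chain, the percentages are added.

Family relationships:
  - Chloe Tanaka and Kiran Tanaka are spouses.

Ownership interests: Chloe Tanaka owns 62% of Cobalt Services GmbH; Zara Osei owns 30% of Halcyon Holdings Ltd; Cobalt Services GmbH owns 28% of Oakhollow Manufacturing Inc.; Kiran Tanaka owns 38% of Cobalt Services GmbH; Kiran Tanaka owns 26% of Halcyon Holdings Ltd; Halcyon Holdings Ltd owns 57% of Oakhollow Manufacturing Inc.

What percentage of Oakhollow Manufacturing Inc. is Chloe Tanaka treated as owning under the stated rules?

By spousal attribution (R2), Chloe Tanaka is treated as also owning Kiran Tanaka's interest in Cobalt Services GmbH, giving 62% + 38% = 100%.
By spousal attribution (R2), Chloe Tanaka is treated as owning Kiran Tanaka's 26% interest in Halcyon Holdings Ltd.
Chain via Cobalt Services GmbH (R1): 100% × 28% = 28% of Oakhollow Manufacturing Inc.
Chain via Halcyon Holdings Ltd (R1): 26% × 57% = 14.82% of Oakhollow Manufacturing Inc.
Aggregating (R3): 28% + 14.82% = 42.82%.

42.82%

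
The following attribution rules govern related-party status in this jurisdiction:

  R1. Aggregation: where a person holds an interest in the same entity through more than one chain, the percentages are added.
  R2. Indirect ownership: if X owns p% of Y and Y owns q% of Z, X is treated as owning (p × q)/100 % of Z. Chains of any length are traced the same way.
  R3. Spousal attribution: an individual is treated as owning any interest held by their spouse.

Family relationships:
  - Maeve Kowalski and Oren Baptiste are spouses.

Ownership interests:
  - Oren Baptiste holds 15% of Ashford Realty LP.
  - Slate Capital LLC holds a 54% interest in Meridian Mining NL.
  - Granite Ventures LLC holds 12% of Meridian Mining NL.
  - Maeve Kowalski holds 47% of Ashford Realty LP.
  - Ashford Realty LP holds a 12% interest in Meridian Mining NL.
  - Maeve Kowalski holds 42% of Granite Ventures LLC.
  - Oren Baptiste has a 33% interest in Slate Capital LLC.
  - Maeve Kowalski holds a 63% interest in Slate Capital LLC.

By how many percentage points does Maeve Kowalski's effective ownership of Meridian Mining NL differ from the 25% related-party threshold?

By spousal attribution (R3), Maeve Kowalski is treated as also owning Oren Baptiste's interest in Slate Capital LLC, giving 63% + 33% = 96%.
By spousal attribution (R3), Maeve Kowalski is treated as also owning Oren Baptiste's interest in Ashford Realty LP, giving 47% + 15% = 62%.
Chain via Granite Ventures LLC (R2): 42% × 12% = 5.04% of Meridian Mining NL.
Chain via Slate Capital LLC (R2): 96% × 54% = 51.84% of Meridian Mining NL.
Chain via Ashford Realty LP (R2): 62% × 12% = 7.44% of Meridian Mining NL.
Aggregating (R1): 5.04% + 51.84% + 7.44% = 64.32%.
64.32% exceeds the 25% threshold by 39.32 percentage points.

39.32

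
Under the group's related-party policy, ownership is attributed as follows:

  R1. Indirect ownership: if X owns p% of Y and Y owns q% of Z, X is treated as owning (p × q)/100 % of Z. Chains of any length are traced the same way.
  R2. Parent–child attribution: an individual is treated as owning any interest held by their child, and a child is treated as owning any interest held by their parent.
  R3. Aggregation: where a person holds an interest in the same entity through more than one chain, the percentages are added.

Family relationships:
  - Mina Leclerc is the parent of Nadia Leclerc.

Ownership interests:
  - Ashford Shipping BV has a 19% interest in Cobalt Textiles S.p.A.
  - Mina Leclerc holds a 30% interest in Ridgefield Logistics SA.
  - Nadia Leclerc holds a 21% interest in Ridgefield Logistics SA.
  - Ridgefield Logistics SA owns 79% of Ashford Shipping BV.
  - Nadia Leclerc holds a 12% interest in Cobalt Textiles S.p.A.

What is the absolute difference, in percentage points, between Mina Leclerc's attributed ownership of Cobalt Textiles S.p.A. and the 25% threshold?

By parent–child attribution (R2), Mina Leclerc is treated as also owning Nadia Leclerc's interest in Ridgefield Logistics SA, giving 30% + 21% = 51%.
By parent–child attribution (R2), Mina Leclerc is treated as owning Nadia Leclerc's 12% interest in Cobalt Textiles S.p.A.
Chain via Ridgefield Logistics SA → Ashford Shipping BV (R1): 51% × 79% × 19% = 7.6551% of Cobalt Textiles S.p.A.
Direct interest in Cobalt Textiles S.p.A: 12%.
Aggregating (R3): 7.6551% + 12% = 19.6551%.
19.6551% falls short of the 25% threshold by 5.3449 percentage points.

5.3449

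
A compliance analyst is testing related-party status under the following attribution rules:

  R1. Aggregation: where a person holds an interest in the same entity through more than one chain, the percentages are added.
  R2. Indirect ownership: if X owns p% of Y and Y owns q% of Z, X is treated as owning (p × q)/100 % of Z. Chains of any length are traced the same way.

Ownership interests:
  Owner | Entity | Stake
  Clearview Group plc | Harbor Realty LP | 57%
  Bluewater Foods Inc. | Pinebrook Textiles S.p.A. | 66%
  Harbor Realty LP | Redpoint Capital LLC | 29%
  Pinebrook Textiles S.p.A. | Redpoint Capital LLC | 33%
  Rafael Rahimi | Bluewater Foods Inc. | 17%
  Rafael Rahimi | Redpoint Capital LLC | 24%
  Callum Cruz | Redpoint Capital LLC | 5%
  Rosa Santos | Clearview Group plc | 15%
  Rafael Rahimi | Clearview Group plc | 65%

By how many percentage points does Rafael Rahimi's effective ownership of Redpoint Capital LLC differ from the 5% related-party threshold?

33.4471

Chain via Clearview Group plc → Harbor Realty LP (R2): 65% × 57% × 29% = 10.7445% of Redpoint Capital LLC.
Chain via Bluewater Foods Inc. → Pinebrook Textiles S.p.A. (R2): 17% × 66% × 33% = 3.7026% of Redpoint Capital LLC.
Direct interest in Redpoint Capital LLC: 24%.
Aggregating (R1): 10.7445% + 3.7026% + 24% = 38.4471%.
38.4471% exceeds the 5% threshold by 33.4471 percentage points.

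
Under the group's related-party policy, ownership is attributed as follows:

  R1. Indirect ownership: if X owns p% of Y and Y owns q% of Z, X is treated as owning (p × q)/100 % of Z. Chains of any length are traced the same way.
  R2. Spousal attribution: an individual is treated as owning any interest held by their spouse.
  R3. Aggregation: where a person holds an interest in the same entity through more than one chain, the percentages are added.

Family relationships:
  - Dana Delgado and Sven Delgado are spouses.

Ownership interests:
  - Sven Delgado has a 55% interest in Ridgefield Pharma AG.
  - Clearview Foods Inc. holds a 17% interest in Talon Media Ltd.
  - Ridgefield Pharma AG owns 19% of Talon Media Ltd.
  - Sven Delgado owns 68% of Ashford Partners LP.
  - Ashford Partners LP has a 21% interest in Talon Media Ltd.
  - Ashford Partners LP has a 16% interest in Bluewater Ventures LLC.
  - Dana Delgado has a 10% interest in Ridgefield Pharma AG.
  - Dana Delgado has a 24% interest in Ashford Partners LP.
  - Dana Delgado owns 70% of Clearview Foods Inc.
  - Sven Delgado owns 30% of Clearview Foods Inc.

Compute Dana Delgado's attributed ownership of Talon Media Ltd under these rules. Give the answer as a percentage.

By spousal attribution (R2), Dana Delgado is treated as also owning Sven Delgado's interest in Ridgefield Pharma AG, giving 10% + 55% = 65%.
By spousal attribution (R2), Dana Delgado is treated as also owning Sven Delgado's interest in Ashford Partners LP, giving 24% + 68% = 92%.
By spousal attribution (R2), Dana Delgado is treated as also owning Sven Delgado's interest in Clearview Foods Inc, giving 70% + 30% = 100%.
Chain via Ridgefield Pharma AG (R1): 65% × 19% = 12.35% of Talon Media Ltd.
Chain via Ashford Partners LP (R1): 92% × 21% = 19.32% of Talon Media Ltd.
Chain via Clearview Foods Inc. (R1): 100% × 17% = 17% of Talon Media Ltd.
Aggregating (R3): 12.35% + 19.32% + 17% = 48.67%.

48.67%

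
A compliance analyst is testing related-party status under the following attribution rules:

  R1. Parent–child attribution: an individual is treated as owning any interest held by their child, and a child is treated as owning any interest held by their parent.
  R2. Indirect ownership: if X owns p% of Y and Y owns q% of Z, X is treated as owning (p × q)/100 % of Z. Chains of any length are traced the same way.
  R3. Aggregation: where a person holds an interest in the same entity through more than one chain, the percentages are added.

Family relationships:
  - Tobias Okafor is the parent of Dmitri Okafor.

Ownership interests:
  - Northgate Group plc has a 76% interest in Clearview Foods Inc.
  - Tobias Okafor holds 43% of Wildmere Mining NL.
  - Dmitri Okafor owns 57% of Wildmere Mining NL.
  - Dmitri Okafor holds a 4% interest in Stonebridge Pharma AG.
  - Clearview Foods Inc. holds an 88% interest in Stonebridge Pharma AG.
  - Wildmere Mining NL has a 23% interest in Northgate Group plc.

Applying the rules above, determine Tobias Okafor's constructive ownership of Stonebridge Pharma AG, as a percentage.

19.3824%

By parent–child attribution (R1), Tobias Okafor is treated as also owning Dmitri Okafor's interest in Wildmere Mining NL, giving 43% + 57% = 100%.
By parent–child attribution (R1), Tobias Okafor is treated as owning Dmitri Okafor's 4% interest in Stonebridge Pharma AG.
Chain via Wildmere Mining NL → Northgate Group plc → Clearview Foods Inc. (R2): 100% × 23% × 76% × 88% = 15.3824% of Stonebridge Pharma AG.
Direct interest in Stonebridge Pharma AG: 4%.
Aggregating (R3): 15.3824% + 4% = 19.3824%.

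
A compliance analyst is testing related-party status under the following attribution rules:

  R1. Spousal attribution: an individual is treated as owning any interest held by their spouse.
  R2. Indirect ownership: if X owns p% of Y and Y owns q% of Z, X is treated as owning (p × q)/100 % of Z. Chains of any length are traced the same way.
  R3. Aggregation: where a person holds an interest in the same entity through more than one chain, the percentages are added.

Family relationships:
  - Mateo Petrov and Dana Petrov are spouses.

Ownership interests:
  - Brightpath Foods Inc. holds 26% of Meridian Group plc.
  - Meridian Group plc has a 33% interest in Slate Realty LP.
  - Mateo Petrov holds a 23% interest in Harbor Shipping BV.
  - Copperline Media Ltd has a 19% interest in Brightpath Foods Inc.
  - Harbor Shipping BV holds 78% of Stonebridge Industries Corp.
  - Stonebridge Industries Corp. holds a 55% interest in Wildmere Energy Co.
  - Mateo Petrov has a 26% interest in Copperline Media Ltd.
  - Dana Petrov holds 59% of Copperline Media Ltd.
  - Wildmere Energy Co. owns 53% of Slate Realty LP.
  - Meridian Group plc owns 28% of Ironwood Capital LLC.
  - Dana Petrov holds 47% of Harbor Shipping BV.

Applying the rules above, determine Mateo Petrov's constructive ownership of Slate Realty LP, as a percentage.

17.30157%

By spousal attribution (R1), Mateo Petrov is treated as also owning Dana Petrov's interest in Copperline Media Ltd, giving 26% + 59% = 85%.
By spousal attribution (R1), Mateo Petrov is treated as also owning Dana Petrov's interest in Harbor Shipping BV, giving 23% + 47% = 70%.
Chain via Copperline Media Ltd → Brightpath Foods Inc. → Meridian Group plc (R2): 85% × 19% × 26% × 33% = 1.38567% of Slate Realty LP.
Chain via Harbor Shipping BV → Stonebridge Industries Corp. → Wildmere Energy Co. (R2): 70% × 78% × 55% × 53% = 15.9159% of Slate Realty LP.
Aggregating (R3): 1.38567% + 15.9159% = 17.30157%.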